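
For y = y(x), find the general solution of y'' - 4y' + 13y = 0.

Characteristic equation r² - 4r + 13 = 0 has discriminant (-4)² - 4·(13) = -36 < 0, so r = 2 ± 3i.
Hence y_h = C1*cos(3*x)*exp(2*x) + C2*exp(2*x)*sin(3*x).

y = C1*cos(3*x)*exp(2*x) + C2*exp(2*x)*sin(3*x)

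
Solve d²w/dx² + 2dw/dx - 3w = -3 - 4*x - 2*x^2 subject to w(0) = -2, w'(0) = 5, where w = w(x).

w = 79/27 - 3*exp(x) - 52*exp(-3*x)/27 + 2*x**2/3 + 20*x/9

Characteristic equation r² + 2r - 3 = 0 factors as (r - 1)(r + 3) = 0, so r = 1, -3.
Hence w_h = C1*exp(x) + C2*exp(-3*x).
For the particular solution try w_p = A0 + A1*x + A2*x^2. Substituting and matching coefficients of each power of x gives A0 = 79/27, A1 = 20/9, A2 = 2/3, so w_p = 79/27 + 2*x^2/3 + 20*x/9.
General solution: w = 79/27 + 2*x^2/3 + 20*x/9 + C1*exp(x) + C2*exp(-3*x).
Apply the initial conditions: w(0) = 79/27 + C1 + C2 = -2 and w'(0) = 20/9 + C1 - 3*C2 = 5. Solving gives C1 = -3, C2 = -52/27.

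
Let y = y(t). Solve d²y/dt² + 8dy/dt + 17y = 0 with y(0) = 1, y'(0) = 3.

y = cos(t)*exp(-4*t) + 7*exp(-4*t)*sin(t)

Characteristic equation r² + 8r + 17 = 0 has discriminant (8)² - 4·(17) = -4 < 0, so r = -4 ± i.
Hence y_h = C1*cos(t)*exp(-4*t) + C2*exp(-4*t)*sin(t).
Apply the initial conditions: y(0) = C1 = 1 and y'(0) = C2 - 4*C1 = 3. Solving gives C1 = 1, C2 = 7.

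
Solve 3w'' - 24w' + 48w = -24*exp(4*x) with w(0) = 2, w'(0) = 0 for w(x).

Divide through by 3: w'' - 8w' + 16w = -8*exp(4*x).
Characteristic equation r² - 8r + 16 = 0 has discriminant (-8)² - 4·(16) = 0, so r = 4 is a repeated root.
Hence w_h = (C1 + C2*x)*exp(4*x).
Since exp(4*x) solves the homogeneous equation (r = 4 is a root of multiplicity 2), multiply the trial by x^2. Try w_p = A*x^2*exp(4*x). Substituting into the equation and dividing by exp(4*x) gives A = -4, so w_p = -4*x^2*exp(4*x).
General solution: w = C1*exp(4*x) - 4*x^2*exp(4*x) + C2*x*exp(4*x).
Apply the initial conditions: w(0) = C1 = 2 and w'(0) = C2 + 4*C1 = 0. Solving gives C1 = 2, C2 = -8.

w = 2*exp(4*x) - 8*x*exp(4*x) - 4*x**2*exp(4*x)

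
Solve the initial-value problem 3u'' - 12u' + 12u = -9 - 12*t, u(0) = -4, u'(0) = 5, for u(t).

u = -7/4 - t - 9*exp(2*t)/4 + 21*t*exp(2*t)/2

Divide through by 3: u'' - 4u' + 4u = -3 - 4*t.
Characteristic equation r² - 4r + 4 = 0 has discriminant (-4)² - 4·(4) = 0, so r = 2 is a repeated root.
Hence u_h = (C1 + C2*t)*exp(2*t).
For the particular solution try u_p = A0 + A1*t. Substituting and matching coefficients of each power of t gives A0 = -7/4, A1 = -1, so u_p = -7/4 - t.
General solution: u = -7/4 - t + C1*exp(2*t) + C2*t*exp(2*t).
Apply the initial conditions: u(0) = -7/4 + C1 = -4 and u'(0) = -1 + C2 + 2*C1 = 5. Solving gives C1 = -9/4, C2 = 21/2.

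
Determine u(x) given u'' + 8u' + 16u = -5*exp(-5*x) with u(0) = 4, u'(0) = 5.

Characteristic equation r² + 8r + 16 = 0 has discriminant (8)² - 4·(16) = 0, so r = -4 is a repeated root.
Hence u_h = (C1 + C2*x)*exp(-4*x).
Try u_p = A*exp(-5*x). Substituting into the equation and dividing by exp(-5*x) gives A = -5, so u_p = -5*exp(-5*x).
General solution: u = -5*exp(-5*x) + C1*exp(-4*x) + C2*x*exp(-4*x).
Apply the initial conditions: u(0) = -5 + C1 = 4 and u'(0) = 25 + C2 - 4*C1 = 5. Solving gives C1 = 9, C2 = 16.

u = -5*exp(-5*x) + 9*exp(-4*x) + 16*x*exp(-4*x)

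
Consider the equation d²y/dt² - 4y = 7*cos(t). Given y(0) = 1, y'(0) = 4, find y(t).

y = -7*cos(t)/5 + exp(-2*t)/5 + 11*exp(2*t)/5

Characteristic equation r² - 4 = 0 factors as (r + 2)(r - 2) = 0, so r = -2, 2.
Hence y_h = C1*exp(-2*t) + C2*exp(2*t).
Try y_p = A*cos(t) + B*sin(t). Substituting and equating the coefficients of cos(t) and sin(t) gives A = -7/5, B = 0, so y_p = -7*cos(t)/5.
General solution: y = -7*cos(t)/5 + C1*exp(-2*t) + C2*exp(2*t).
Apply the initial conditions: y(0) = -7/5 + C1 + C2 = 1 and y'(0) = -2*C1 + 2*C2 = 4. Solving gives C1 = 1/5, C2 = 11/5.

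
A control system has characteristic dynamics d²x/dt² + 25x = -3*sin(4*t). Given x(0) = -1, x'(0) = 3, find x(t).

x = -cos(5*t) - sin(4*t)/3 + 13*sin(5*t)/15

Characteristic equation r² + 25 = 0 has discriminant (0)² - 4·(25) = -100 < 0, so r = ± 5i.
Hence x_h = C1*cos(5*t) + C2*sin(5*t).
Try x_p = A*cos(4*t) + B*sin(4*t). Substituting and equating the coefficients of cos(4t) and sin(4t) gives A = 0, B = -1/3, so x_p = -sin(4*t)/3.
General solution: x = -sin(4*t)/3 + C1*cos(5*t) + C2*sin(5*t).
Apply the initial conditions: x(0) = C1 = -1 and x'(0) = -4/3 + 5*C2 = 3. Solving gives C1 = -1, C2 = 13/15.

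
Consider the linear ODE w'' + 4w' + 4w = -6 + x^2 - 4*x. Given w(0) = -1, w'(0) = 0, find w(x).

w = -1/8 - 7*exp(-2*x)/8 - 3*x/2 + x**2/4 - x*exp(-2*x)/4

Characteristic equation r² + 4r + 4 = 0 has discriminant (4)² - 4·(4) = 0, so r = -2 is a repeated root.
Hence w_h = (C1 + C2*x)*exp(-2*x).
For the particular solution try w_p = A0 + A1*x + A2*x^2. Substituting and matching coefficients of each power of x gives A0 = -1/8, A1 = -3/2, A2 = 1/4, so w_p = -1/8 - 3*x/2 + x^2/4.
General solution: w = -1/8 - 3*x/2 + x^2/4 + C1*exp(-2*x) + C2*x*exp(-2*x).
Apply the initial conditions: w(0) = -1/8 + C1 = -1 and w'(0) = -3/2 + C2 - 2*C1 = 0. Solving gives C1 = -7/8, C2 = -1/4.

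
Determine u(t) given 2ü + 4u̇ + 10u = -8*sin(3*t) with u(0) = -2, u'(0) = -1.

Divide through by 2: u'' + 2u' + 5u = -4*sin(3*t).
Characteristic equation r² + 2r + 5 = 0 has discriminant (2)² - 4·(5) = -16 < 0, so r = -1 ± 2i.
Hence u_h = C1*cos(2*t)*exp(-t) + C2*exp(-t)*sin(2*t).
Try u_p = A*cos(3*t) + B*sin(3*t). Substituting and equating the coefficients of cos(3t) and sin(3t) gives A = 6/13, B = 4/13, so u_p = 4*sin(3*t)/13 + 6*cos(3*t)/13.
General solution: u = 4*sin(3*t)/13 + 6*cos(3*t)/13 + C1*cos(2*t)*exp(-t) + C2*exp(-t)*sin(2*t).
Apply the initial conditions: u(0) = 6/13 + C1 = -2 and u'(0) = 12/13 - C1 + 2*C2 = -1. Solving gives C1 = -32/13, C2 = -57/26.

u = 4*sin(3*t)/13 + 6*cos(3*t)/13 - 57*exp(-t)*sin(2*t)/26 - 32*cos(2*t)*exp(-t)/13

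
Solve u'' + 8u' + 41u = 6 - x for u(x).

Characteristic equation r² + 8r + 41 = 0 has discriminant (8)² - 4·(41) = -100 < 0, so r = -4 ± 5i.
Hence u_h = C1*cos(5*x)*exp(-4*x) + C2*exp(-4*x)*sin(5*x).
For the particular solution try u_p = A0 + A1*x. Substituting and matching coefficients of each power of x gives A0 = 254/1681, A1 = -1/41, so u_p = 254/1681 - x/41.

u = 254/1681 - x/41 + C1*cos(5*x)*exp(-4*x) + C2*exp(-4*x)*sin(5*x)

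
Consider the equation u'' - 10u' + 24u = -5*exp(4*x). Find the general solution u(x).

Characteristic equation r² - 10r + 24 = 0 factors as (r - 4)(r - 6) = 0, so r = 4, 6.
Hence u_h = C1*exp(4*x) + C2*exp(6*x).
Since exp(4*x) solves the homogeneous equation (r = 4 is a root of multiplicity 1), multiply the trial by x. Try u_p = A*x*exp(4*x). Substituting into the equation and dividing by exp(4*x) gives A = 5/2, so u_p = 5*x*exp(4*x)/2.

u = C1*exp(4*x) + C2*exp(6*x) + 5*x*exp(4*x)/2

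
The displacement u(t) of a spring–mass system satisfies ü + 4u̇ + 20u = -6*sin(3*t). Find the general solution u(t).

u = -66*sin(3*t)/265 + 72*cos(3*t)/265 + C1*cos(4*t)*exp(-2*t) + C2*exp(-2*t)*sin(4*t)

Characteristic equation r² + 4r + 20 = 0 has discriminant (4)² - 4·(20) = -64 < 0, so r = -2 ± 4i.
Hence u_h = C1*cos(4*t)*exp(-2*t) + C2*exp(-2*t)*sin(4*t).
Try u_p = A*cos(3*t) + B*sin(3*t). Substituting and equating the coefficients of cos(3t) and sin(3t) gives A = 72/265, B = -66/265, so u_p = -66*sin(3*t)/265 + 72*cos(3*t)/265.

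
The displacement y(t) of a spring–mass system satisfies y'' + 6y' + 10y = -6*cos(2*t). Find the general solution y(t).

Characteristic equation r² + 6r + 10 = 0 has discriminant (6)² - 4·(10) = -4 < 0, so r = -3 ± i.
Hence y_h = C1*cos(t)*exp(-3*t) + C2*exp(-3*t)*sin(t).
Try y_p = A*cos(2*t) + B*sin(2*t). Substituting and equating the coefficients of cos(2t) and sin(2t) gives A = -1/5, B = -2/5, so y_p = -2*sin(2*t)/5 - cos(2*t)/5.

y = -2*sin(2*t)/5 - cos(2*t)/5 + C1*cos(t)*exp(-3*t) + C2*exp(-3*t)*sin(t)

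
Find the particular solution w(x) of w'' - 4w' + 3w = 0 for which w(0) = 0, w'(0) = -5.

Characteristic equation r² - 4r + 3 = 0 factors as (r - 1)(r - 3) = 0, so r = 1, 3.
Hence w_h = C1*exp(x) + C2*exp(3*x).
Apply the initial conditions: w(0) = C1 + C2 = 0 and w'(0) = C1 + 3*C2 = -5. Solving gives C1 = 5/2, C2 = -5/2.

w = -5*exp(3*x)/2 + 5*exp(x)/2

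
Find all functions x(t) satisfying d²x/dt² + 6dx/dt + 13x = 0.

x = C1*cos(2*t)*exp(-3*t) + C2*exp(-3*t)*sin(2*t)

Characteristic equation r² + 6r + 13 = 0 has discriminant (6)² - 4·(13) = -16 < 0, so r = -3 ± 2i.
Hence x_h = C1*cos(2*t)*exp(-3*t) + C2*exp(-3*t)*sin(2*t).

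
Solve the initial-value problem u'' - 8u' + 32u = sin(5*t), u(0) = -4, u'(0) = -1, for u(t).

Characteristic equation r² - 8r + 32 = 0 has discriminant (-8)² - 4·(32) = -64 < 0, so r = 4 ± 4i.
Hence u_h = C1*cos(4*t)*exp(4*t) + C2*exp(4*t)*sin(4*t).
Try u_p = A*cos(5*t) + B*sin(5*t). Substituting and equating the coefficients of cos(5t) and sin(5t) gives A = 40/1649, B = 7/1649, so u_p = 7*sin(5*t)/1649 + 40*cos(5*t)/1649.
General solution: u = 7*sin(5*t)/1649 + 40*cos(5*t)/1649 + C1*cos(4*t)*exp(4*t) + C2*exp(4*t)*sin(4*t).
Apply the initial conditions: u(0) = 40/1649 + C1 = -4 and u'(0) = 35/1649 + 4*C1 + 4*C2 = -1. Solving gives C1 = -6636/1649, C2 = 6215/1649.

u = 7*sin(5*t)/1649 + 40*cos(5*t)/1649 - 6636*cos(4*t)*exp(4*t)/1649 + 6215*exp(4*t)*sin(4*t)/1649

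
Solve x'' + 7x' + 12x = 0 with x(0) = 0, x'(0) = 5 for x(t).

x = -5*exp(-4*t) + 5*exp(-3*t)

Characteristic equation r² + 7r + 12 = 0 factors as (r + 3)(r + 4) = 0, so r = -3, -4.
Hence x_h = C1*exp(-3*t) + C2*exp(-4*t).
Apply the initial conditions: x(0) = C1 + C2 = 0 and x'(0) = -4*C2 - 3*C1 = 5. Solving gives C1 = 5, C2 = -5.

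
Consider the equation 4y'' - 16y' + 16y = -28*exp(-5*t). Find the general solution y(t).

Divide through by 4: y'' - 4y' + 4y = -7*exp(-5*t).
Characteristic equation r² - 4r + 4 = 0 has discriminant (-4)² - 4·(4) = 0, so r = 2 is a repeated root.
Hence y_h = (C1 + C2*t)*exp(2*t).
Try y_p = A*exp(-5*t). Substituting into the equation and dividing by exp(-5*t) gives A = -1/7, so y_p = -exp(-5*t)/7.

y = -exp(-5*t)/7 + C1*exp(2*t) + C2*t*exp(2*t)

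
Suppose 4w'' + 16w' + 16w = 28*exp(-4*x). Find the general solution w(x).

w = 7*exp(-4*x)/4 + C1*exp(-2*x) + C2*x*exp(-2*x)

Divide through by 4: w'' + 4w' + 4w = 7*exp(-4*x).
Characteristic equation r² + 4r + 4 = 0 has discriminant (4)² - 4·(4) = 0, so r = -2 is a repeated root.
Hence w_h = (C1 + C2*x)*exp(-2*x).
Try w_p = A*exp(-4*x). Substituting into the equation and dividing by exp(-4*x) gives A = 7/4, so w_p = 7*exp(-4*x)/4.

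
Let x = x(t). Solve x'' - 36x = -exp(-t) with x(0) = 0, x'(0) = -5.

x = -3*exp(6*t)/7 + exp(-t)/35 + 2*exp(-6*t)/5

Characteristic equation r² - 36 = 0 factors as (r + 6)(r - 6) = 0, so r = -6, 6.
Hence x_h = C1*exp(-6*t) + C2*exp(6*t).
Try x_p = A*exp(-t). Substituting into the equation and dividing by exp(-t) gives A = 1/35, so x_p = exp(-t)/35.
General solution: x = exp(-t)/35 + C1*exp(-6*t) + C2*exp(6*t).
Apply the initial conditions: x(0) = 1/35 + C1 + C2 = 0 and x'(0) = -1/35 - 6*C1 + 6*C2 = -5. Solving gives C1 = 2/5, C2 = -3/7.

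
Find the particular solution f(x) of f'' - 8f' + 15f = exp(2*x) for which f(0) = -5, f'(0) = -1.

Characteristic equation r² - 8r + 15 = 0 factors as (r - 3)(r - 5) = 0, so r = 3, 5.
Hence f_h = C1*exp(3*x) + C2*exp(5*x).
Try f_p = A*exp(2*x). Substituting into the equation and dividing by exp(2*x) gives A = 1/3, so f_p = exp(2*x)/3.
General solution: f = exp(2*x)/3 + C1*exp(3*x) + C2*exp(5*x).
Apply the initial conditions: f(0) = 1/3 + C1 + C2 = -5 and f'(0) = 2/3 + 3*C1 + 5*C2 = -1. Solving gives C1 = -25/2, C2 = 43/6.

f = -25*exp(3*x)/2 + exp(2*x)/3 + 43*exp(5*x)/6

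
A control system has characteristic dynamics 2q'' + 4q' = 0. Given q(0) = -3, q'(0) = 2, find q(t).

q = -2 - exp(-2*t)

Divide through by 2: q'' + 2q' = 0.
Characteristic equation r² + 2r = 0 factors as (r + 2)r = 0, so r = -2, 0.
Hence q_h = C1*exp(-2*t) + C2.
Apply the initial conditions: q(0) = C1 + C2 = -3 and q'(0) = -2*C1 = 2. Solving gives C1 = -1, C2 = -2.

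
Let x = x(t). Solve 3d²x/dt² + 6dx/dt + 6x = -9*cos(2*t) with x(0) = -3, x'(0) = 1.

Divide through by 3: x'' + 2x' + 2x = -3*cos(2*t).
Characteristic equation r² + 2r + 2 = 0 has discriminant (2)² - 4·(2) = -4 < 0, so r = -1 ± i.
Hence x_h = C1*cos(t)*exp(-t) + C2*exp(-t)*sin(t).
Try x_p = A*cos(2*t) + B*sin(2*t). Substituting and equating the coefficients of cos(2t) and sin(2t) gives A = 3/10, B = -3/5, so x_p = -3*sin(2*t)/5 + 3*cos(2*t)/10.
General solution: x = -3*sin(2*t)/5 + 3*cos(2*t)/10 + C1*cos(t)*exp(-t) + C2*exp(-t)*sin(t).
Apply the initial conditions: x(0) = 3/10 + C1 = -3 and x'(0) = -6/5 + C2 - C1 = 1. Solving gives C1 = -33/10, C2 = -11/10.

x = -3*sin(2*t)/5 + 3*cos(2*t)/10 - 33*cos(t)*exp(-t)/10 - 11*exp(-t)*sin(t)/10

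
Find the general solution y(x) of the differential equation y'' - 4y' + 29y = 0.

Characteristic equation r² - 4r + 29 = 0 has discriminant (-4)² - 4·(29) = -100 < 0, so r = 2 ± 5i.
Hence y_h = C1*cos(5*x)*exp(2*x) + C2*exp(2*x)*sin(5*x).

y = C1*cos(5*x)*exp(2*x) + C2*exp(2*x)*sin(5*x)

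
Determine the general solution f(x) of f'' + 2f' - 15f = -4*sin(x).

f = 2*cos(x)/65 + 16*sin(x)/65 + C1*exp(3*x) + C2*exp(-5*x)

Characteristic equation r² + 2r - 15 = 0 factors as (r - 3)(r + 5) = 0, so r = 3, -5.
Hence f_h = C1*exp(3*x) + C2*exp(-5*x).
Try f_p = A*cos(x) + B*sin(x). Substituting and equating the coefficients of cos(x) and sin(x) gives A = 2/65, B = 16/65, so f_p = 2*cos(x)/65 + 16*sin(x)/65.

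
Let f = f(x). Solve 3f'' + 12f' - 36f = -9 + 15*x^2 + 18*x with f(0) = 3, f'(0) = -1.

f = -17/216 - 7*x/9 - 5*x**2/12 + 73*exp(2*x)/32 + 689*exp(-6*x)/864

Divide through by 3: f'' + 4f' - 12f = -3 + 5*x^2 + 6*x.
Characteristic equation r² + 4r - 12 = 0 factors as (r - 2)(r + 6) = 0, so r = 2, -6.
Hence f_h = C1*exp(2*x) + C2*exp(-6*x).
For the particular solution try f_p = A0 + A1*x + A2*x^2. Substituting and matching coefficients of each power of x gives A0 = -17/216, A1 = -7/9, A2 = -5/12, so f_p = -17/216 - 7*x/9 - 5*x^2/12.
General solution: f = -17/216 - 7*x/9 - 5*x^2/12 + C1*exp(2*x) + C2*exp(-6*x).
Apply the initial conditions: f(0) = -17/216 + C1 + C2 = 3 and f'(0) = -7/9 - 6*C2 + 2*C1 = -1. Solving gives C1 = 73/32, C2 = 689/864.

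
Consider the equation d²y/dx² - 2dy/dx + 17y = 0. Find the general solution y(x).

Characteristic equation r² - 2r + 17 = 0 has discriminant (-2)² - 4·(17) = -64 < 0, so r = 1 ± 4i.
Hence y_h = C1*cos(4*x)*exp(x) + C2*exp(x)*sin(4*x).

y = C1*cos(4*x)*exp(x) + C2*exp(x)*sin(4*x)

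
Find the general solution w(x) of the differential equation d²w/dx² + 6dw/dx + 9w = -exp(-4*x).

w = -exp(-4*x) + C1*exp(-3*x) + C2*x*exp(-3*x)

Characteristic equation r² + 6r + 9 = 0 has discriminant (6)² - 4·(9) = 0, so r = -3 is a repeated root.
Hence w_h = (C1 + C2*x)*exp(-3*x).
Try w_p = A*exp(-4*x). Substituting into the equation and dividing by exp(-4*x) gives A = -1, so w_p = -exp(-4*x).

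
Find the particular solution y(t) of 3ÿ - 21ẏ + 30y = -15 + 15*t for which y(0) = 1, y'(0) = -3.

y = -3/20 + t/2 - 29*exp(5*t)/15 + 37*exp(2*t)/12

Divide through by 3: y'' - 7y' + 10y = -5 + 5*t.
Characteristic equation r² - 7r + 10 = 0 factors as (r - 2)(r - 5) = 0, so r = 2, 5.
Hence y_h = C1*exp(2*t) + C2*exp(5*t).
For the particular solution try y_p = A0 + A1*t. Substituting and matching coefficients of each power of t gives A0 = -3/20, A1 = 1/2, so y_p = -3/20 + t/2.
General solution: y = -3/20 + t/2 + C1*exp(2*t) + C2*exp(5*t).
Apply the initial conditions: y(0) = -3/20 + C1 + C2 = 1 and y'(0) = 1/2 + 2*C1 + 5*C2 = -3. Solving gives C1 = 37/12, C2 = -29/15.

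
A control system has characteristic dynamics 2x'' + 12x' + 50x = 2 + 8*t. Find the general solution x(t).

x = 1/625 + 4*t/25 + C1*cos(4*t)*exp(-3*t) + C2*exp(-3*t)*sin(4*t)

Divide through by 2: x'' + 6x' + 25x = 1 + 4*t.
Characteristic equation r² + 6r + 25 = 0 has discriminant (6)² - 4·(25) = -64 < 0, so r = -3 ± 4i.
Hence x_h = C1*cos(4*t)*exp(-3*t) + C2*exp(-3*t)*sin(4*t).
For the particular solution try x_p = A0 + A1*t. Substituting and matching coefficients of each power of t gives A0 = 1/625, A1 = 4/25, so x_p = 1/625 + 4*t/25.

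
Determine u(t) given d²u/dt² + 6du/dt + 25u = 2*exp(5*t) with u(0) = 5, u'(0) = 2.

Characteristic equation r² + 6r + 25 = 0 has discriminant (6)² - 4·(25) = -64 < 0, so r = -3 ± 4i.
Hence u_h = C1*cos(4*t)*exp(-3*t) + C2*exp(-3*t)*sin(4*t).
Try u_p = A*exp(5*t). Substituting into the equation and dividing by exp(5*t) gives A = 1/40, so u_p = exp(5*t)/40.
General solution: u = exp(5*t)/40 + C1*cos(4*t)*exp(-3*t) + C2*exp(-3*t)*sin(4*t).
Apply the initial conditions: u(0) = 1/40 + C1 = 5 and u'(0) = 1/8 - 3*C1 + 4*C2 = 2. Solving gives C1 = 199/40, C2 = 21/5.

u = exp(5*t)/40 + 21*exp(-3*t)*sin(4*t)/5 + 199*cos(4*t)*exp(-3*t)/40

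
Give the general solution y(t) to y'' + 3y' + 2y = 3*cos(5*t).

Characteristic equation r² + 3r + 2 = 0 factors as (r + 1)(r + 2) = 0, so r = -1, -2.
Hence y_h = C1*exp(-t) + C2*exp(-2*t).
Try y_p = A*cos(5*t) + B*sin(5*t). Substituting and equating the coefficients of cos(5t) and sin(5t) gives A = -69/754, B = 45/754, so y_p = -69*cos(5*t)/754 + 45*sin(5*t)/754.

y = -69*cos(5*t)/754 + 45*sin(5*t)/754 + C1*exp(-t) + C2*exp(-2*t)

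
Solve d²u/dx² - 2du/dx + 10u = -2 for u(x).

Characteristic equation r² - 2r + 10 = 0 has discriminant (-2)² - 4·(10) = -36 < 0, so r = 1 ± 3i.
Hence u_h = C1*cos(3*x)*exp(x) + C2*exp(x)*sin(3*x).
For the particular solution try u_p = A0. Substituting and matching coefficients of each power of x gives A0 = -1/5, so u_p = -1/5.

u = -1/5 + C1*cos(3*x)*exp(x) + C2*exp(x)*sin(3*x)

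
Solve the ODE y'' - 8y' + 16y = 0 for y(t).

y = C1*exp(4*t) + C2*t*exp(4*t)

Characteristic equation r² - 8r + 16 = 0 has discriminant (-8)² - 4·(16) = 0, so r = 4 is a repeated root.
Hence y_h = (C1 + C2*t)*exp(4*t).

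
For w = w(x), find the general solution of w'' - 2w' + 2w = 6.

Characteristic equation r² - 2r + 2 = 0 has discriminant (-2)² - 4·(2) = -4 < 0, so r = 1 ± i.
Hence w_h = C1*cos(x)*exp(x) + C2*exp(x)*sin(x).
For the particular solution try w_p = A0. Substituting and matching coefficients of each power of x gives A0 = 3, so w_p = 3.

w = 3 + C1*cos(x)*exp(x) + C2*exp(x)*sin(x)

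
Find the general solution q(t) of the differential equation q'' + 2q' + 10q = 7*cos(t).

Characteristic equation r² + 2r + 10 = 0 has discriminant (2)² - 4·(10) = -36 < 0, so r = -1 ± 3i.
Hence q_h = C1*cos(3*t)*exp(-t) + C2*exp(-t)*sin(3*t).
Try q_p = A*cos(t) + B*sin(t). Substituting and equating the coefficients of cos(t) and sin(t) gives A = 63/85, B = 14/85, so q_p = 14*sin(t)/85 + 63*cos(t)/85.

q = 14*sin(t)/85 + 63*cos(t)/85 + C1*cos(3*t)*exp(-t) + C2*exp(-t)*sin(3*t)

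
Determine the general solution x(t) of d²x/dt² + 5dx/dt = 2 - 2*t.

x = C2 - t**2/5 + 12*t/25 + C1*exp(-5*t)

Characteristic equation r² + 5r = 0 factors as (r + 5)r = 0, so r = -5, 0.
Hence x_h = C1*exp(-5*t) + C2.
Since 0 is a characteristic root (multiplicity 1), multiply the polynomial trial by t: try x_p = t*(A0 + A1*t). Substituting and matching coefficients of each power of t gives A0 = 12/25, A1 = -1/5, so x_p = -t^2/5 + 12*t/25.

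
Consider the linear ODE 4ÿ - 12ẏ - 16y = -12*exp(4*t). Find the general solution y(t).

y = C1*exp(4*t) + C2*exp(-t) - 3*t*exp(4*t)/5

Divide through by 4: y'' - 3y' - 4y = -3*exp(4*t).
Characteristic equation r² - 3r - 4 = 0 factors as (r - 4)(r + 1) = 0, so r = 4, -1.
Hence y_h = C1*exp(4*t) + C2*exp(-t).
Since exp(4*t) solves the homogeneous equation (r = 4 is a root of multiplicity 1), multiply the trial by t. Try y_p = A*t*exp(4*t). Substituting into the equation and dividing by exp(4*t) gives A = -3/5, so y_p = -3*t*exp(4*t)/5.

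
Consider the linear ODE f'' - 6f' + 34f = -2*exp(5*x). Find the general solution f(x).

f = -2*exp(5*x)/29 + C1*cos(5*x)*exp(3*x) + C2*exp(3*x)*sin(5*x)

Characteristic equation r² - 6r + 34 = 0 has discriminant (-6)² - 4·(34) = -100 < 0, so r = 3 ± 5i.
Hence f_h = C1*cos(5*x)*exp(3*x) + C2*exp(3*x)*sin(5*x).
Try f_p = A*exp(5*x). Substituting into the equation and dividing by exp(5*x) gives A = -2/29, so f_p = -2*exp(5*x)/29.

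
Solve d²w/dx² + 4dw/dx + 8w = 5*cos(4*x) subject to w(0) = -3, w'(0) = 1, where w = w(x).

Characteristic equation r² + 4r + 8 = 0 has discriminant (4)² - 4·(8) = -16 < 0, so r = -2 ± 2i.
Hence w_h = C1*cos(2*x)*exp(-2*x) + C2*exp(-2*x)*sin(2*x).
Try w_p = A*cos(4*x) + B*sin(4*x). Substituting and equating the coefficients of cos(4x) and sin(4x) gives A = -1/8, B = 1/4, so w_p = -cos(4*x)/8 + sin(4*x)/4.
General solution: w = -cos(4*x)/8 + sin(4*x)/4 + C1*cos(2*x)*exp(-2*x) + C2*exp(-2*x)*sin(2*x).
Apply the initial conditions: w(0) = -1/8 + C1 = -3 and w'(0) = 1 - 2*C1 + 2*C2 = 1. Solving gives C1 = -23/8, C2 = -23/8.

w = -cos(4*x)/8 + sin(4*x)/4 - 23*cos(2*x)*exp(-2*x)/8 - 23*exp(-2*x)*sin(2*x)/8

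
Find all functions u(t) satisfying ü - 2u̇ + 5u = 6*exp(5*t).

u = 3*exp(5*t)/10 + C1*cos(2*t)*exp(t) + C2*exp(t)*sin(2*t)

Characteristic equation r² - 2r + 5 = 0 has discriminant (-2)² - 4·(5) = -16 < 0, so r = 1 ± 2i.
Hence u_h = C1*cos(2*t)*exp(t) + C2*exp(t)*sin(2*t).
Try u_p = A*exp(5*t). Substituting into the equation and dividing by exp(5*t) gives A = 3/10, so u_p = 3*exp(5*t)/10.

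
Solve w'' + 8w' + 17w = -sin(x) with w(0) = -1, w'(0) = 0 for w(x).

w = -sin(x)/20 + cos(x)/40 - 81*exp(-4*x)*sin(x)/20 - 41*cos(x)*exp(-4*x)/40

Characteristic equation r² + 8r + 17 = 0 has discriminant (8)² - 4·(17) = -4 < 0, so r = -4 ± i.
Hence w_h = C1*cos(x)*exp(-4*x) + C2*exp(-4*x)*sin(x).
Try w_p = A*cos(x) + B*sin(x). Substituting and equating the coefficients of cos(x) and sin(x) gives A = 1/40, B = -1/20, so w_p = -sin(x)/20 + cos(x)/40.
General solution: w = -sin(x)/20 + cos(x)/40 + C1*cos(x)*exp(-4*x) + C2*exp(-4*x)*sin(x).
Apply the initial conditions: w(0) = 1/40 + C1 = -1 and w'(0) = -1/20 + C2 - 4*C1 = 0. Solving gives C1 = -41/40, C2 = -81/20.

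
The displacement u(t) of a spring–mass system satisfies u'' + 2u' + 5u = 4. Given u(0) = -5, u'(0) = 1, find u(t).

u = 4/5 - 29*cos(2*t)*exp(-t)/5 - 12*exp(-t)*sin(2*t)/5

Characteristic equation r² + 2r + 5 = 0 has discriminant (2)² - 4·(5) = -16 < 0, so r = -1 ± 2i.
Hence u_h = C1*cos(2*t)*exp(-t) + C2*exp(-t)*sin(2*t).
For the particular solution try u_p = A0. Substituting and matching coefficients of each power of t gives A0 = 4/5, so u_p = 4/5.
General solution: u = 4/5 + C1*cos(2*t)*exp(-t) + C2*exp(-t)*sin(2*t).
Apply the initial conditions: u(0) = 4/5 + C1 = -5 and u'(0) = -C1 + 2*C2 = 1. Solving gives C1 = -29/5, C2 = -12/5.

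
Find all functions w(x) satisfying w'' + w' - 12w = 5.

Characteristic equation r² + r - 12 = 0 factors as (r + 4)(r - 3) = 0, so r = -4, 3.
Hence w_h = C1*exp(-4*x) + C2*exp(3*x).
For the particular solution try w_p = A0. Substituting and matching coefficients of each power of x gives A0 = -5/12, so w_p = -5/12.

w = -5/12 + C1*exp(-4*x) + C2*exp(3*x)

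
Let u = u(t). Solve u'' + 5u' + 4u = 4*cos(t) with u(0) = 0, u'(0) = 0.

u = -2*exp(-t)/3 + 6*cos(t)/17 + 10*sin(t)/17 + 16*exp(-4*t)/51

Characteristic equation r² + 5r + 4 = 0 factors as (r + 1)(r + 4) = 0, so r = -1, -4.
Hence u_h = C1*exp(-t) + C2*exp(-4*t).
Try u_p = A*cos(t) + B*sin(t). Substituting and equating the coefficients of cos(t) and sin(t) gives A = 6/17, B = 10/17, so u_p = 6*cos(t)/17 + 10*sin(t)/17.
General solution: u = 6*cos(t)/17 + 10*sin(t)/17 + C1*exp(-t) + C2*exp(-4*t).
Apply the initial conditions: u(0) = 6/17 + C1 + C2 = 0 and u'(0) = 10/17 - C1 - 4*C2 = 0. Solving gives C1 = -2/3, C2 = 16/51.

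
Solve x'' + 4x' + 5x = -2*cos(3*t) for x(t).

x = -3*sin(3*t)/20 + cos(3*t)/20 + C1*cos(t)*exp(-2*t) + C2*exp(-2*t)*sin(t)

Characteristic equation r² + 4r + 5 = 0 has discriminant (4)² - 4·(5) = -4 < 0, so r = -2 ± i.
Hence x_h = C1*cos(t)*exp(-2*t) + C2*exp(-2*t)*sin(t).
Try x_p = A*cos(3*t) + B*sin(3*t). Substituting and equating the coefficients of cos(3t) and sin(3t) gives A = 1/20, B = -3/20, so x_p = -3*sin(3*t)/20 + cos(3*t)/20.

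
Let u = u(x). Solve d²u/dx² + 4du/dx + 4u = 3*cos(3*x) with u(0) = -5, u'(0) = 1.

Characteristic equation r² + 4r + 4 = 0 has discriminant (4)² - 4·(4) = 0, so r = -2 is a repeated root.
Hence u_h = (C1 + C2*x)*exp(-2*x).
Try u_p = A*cos(3*x) + B*sin(3*x). Substituting and equating the coefficients of cos(3x) and sin(3x) gives A = -15/169, B = 36/169, so u_p = -15*cos(3*x)/169 + 36*sin(3*x)/169.
General solution: u = -15*cos(3*x)/169 + 36*sin(3*x)/169 + C1*exp(-2*x) + C2*x*exp(-2*x).
Apply the initial conditions: u(0) = -15/169 + C1 = -5 and u'(0) = 108/169 + C2 - 2*C1 = 1. Solving gives C1 = -830/169, C2 = -123/13.

u = -830*exp(-2*x)/169 - 15*cos(3*x)/169 + 36*sin(3*x)/169 - 123*x*exp(-2*x)/13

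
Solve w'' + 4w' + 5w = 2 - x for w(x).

w = 14/25 - x/5 + C1*cos(x)*exp(-2*x) + C2*exp(-2*x)*sin(x)

Characteristic equation r² + 4r + 5 = 0 has discriminant (4)² - 4·(5) = -4 < 0, so r = -2 ± i.
Hence w_h = C1*cos(x)*exp(-2*x) + C2*exp(-2*x)*sin(x).
For the particular solution try w_p = A0 + A1*x. Substituting and matching coefficients of each power of x gives A0 = 14/25, A1 = -1/5, so w_p = 14/25 - x/5.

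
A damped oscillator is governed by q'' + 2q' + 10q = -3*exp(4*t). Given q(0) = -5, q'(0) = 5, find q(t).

q = -3*exp(4*t)/34 - 167*cos(3*t)*exp(-t)/34 + 5*exp(-t)*sin(3*t)/34

Characteristic equation r² + 2r + 10 = 0 has discriminant (2)² - 4·(10) = -36 < 0, so r = -1 ± 3i.
Hence q_h = C1*cos(3*t)*exp(-t) + C2*exp(-t)*sin(3*t).
Try q_p = A*exp(4*t). Substituting into the equation and dividing by exp(4*t) gives A = -3/34, so q_p = -3*exp(4*t)/34.
General solution: q = -3*exp(4*t)/34 + C1*cos(3*t)*exp(-t) + C2*exp(-t)*sin(3*t).
Apply the initial conditions: q(0) = -3/34 + C1 = -5 and q'(0) = -6/17 - C1 + 3*C2 = 5. Solving gives C1 = -167/34, C2 = 5/34.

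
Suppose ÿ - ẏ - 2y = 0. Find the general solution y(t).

Characteristic equation r² - r - 2 = 0 factors as (r + 1)(r - 2) = 0, so r = -1, 2.
Hence y_h = C1*exp(-t) + C2*exp(2*t).

y = C1*exp(-t) + C2*exp(2*t)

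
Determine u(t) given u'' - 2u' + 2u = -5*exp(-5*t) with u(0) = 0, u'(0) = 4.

u = -5*exp(-5*t)/37 + 5*cos(t)*exp(t)/37 + 118*exp(t)*sin(t)/37

Characteristic equation r² - 2r + 2 = 0 has discriminant (-2)² - 4·(2) = -4 < 0, so r = 1 ± i.
Hence u_h = C1*cos(t)*exp(t) + C2*exp(t)*sin(t).
Try u_p = A*exp(-5*t). Substituting into the equation and dividing by exp(-5*t) gives A = -5/37, so u_p = -5*exp(-5*t)/37.
General solution: u = -5*exp(-5*t)/37 + C1*cos(t)*exp(t) + C2*exp(t)*sin(t).
Apply the initial conditions: u(0) = -5/37 + C1 = 0 and u'(0) = 25/37 + C1 + C2 = 4. Solving gives C1 = 5/37, C2 = 118/37.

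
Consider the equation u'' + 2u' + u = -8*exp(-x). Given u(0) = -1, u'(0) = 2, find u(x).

u = -exp(-x) + x*exp(-x) - 4*x**2*exp(-x)

Characteristic equation r² + 2r + 1 = 0 has discriminant (2)² - 4·(1) = 0, so r = -1 is a repeated root.
Hence u_h = (C1 + C2*x)*exp(-x).
Since exp(-x) solves the homogeneous equation (r = -1 is a root of multiplicity 2), multiply the trial by x^2. Try u_p = A*x^2*exp(-x). Substituting into the equation and dividing by exp(-x) gives A = -4, so u_p = -4*x^2*exp(-x).
General solution: u = C1*exp(-x) - 4*x^2*exp(-x) + C2*x*exp(-x).
Apply the initial conditions: u(0) = C1 = -1 and u'(0) = C2 - C1 = 2. Solving gives C1 = -1, C2 = 1.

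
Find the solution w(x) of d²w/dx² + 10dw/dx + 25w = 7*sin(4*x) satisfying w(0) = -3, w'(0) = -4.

w = -4763*exp(-5*x)/1681 - 280*cos(4*x)/1681 + 63*sin(4*x)/1681 - 751*x*exp(-5*x)/41

Characteristic equation r² + 10r + 25 = 0 has discriminant (10)² - 4·(25) = 0, so r = -5 is a repeated root.
Hence w_h = (C1 + C2*x)*exp(-5*x).
Try w_p = A*cos(4*x) + B*sin(4*x). Substituting and equating the coefficients of cos(4x) and sin(4x) gives A = -280/1681, B = 63/1681, so w_p = -280*cos(4*x)/1681 + 63*sin(4*x)/1681.
General solution: w = -280*cos(4*x)/1681 + 63*sin(4*x)/1681 + C1*exp(-5*x) + C2*x*exp(-5*x).
Apply the initial conditions: w(0) = -280/1681 + C1 = -3 and w'(0) = 252/1681 + C2 - 5*C1 = -4. Solving gives C1 = -4763/1681, C2 = -751/41.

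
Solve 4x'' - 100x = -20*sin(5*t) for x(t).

Divide through by 4: x'' - 25x = -5*sin(5*t).
Characteristic equation r² - 25 = 0 factors as (r - 5)(r + 5) = 0, so r = 5, -5.
Hence x_h = C1*exp(5*t) + C2*exp(-5*t).
Try x_p = A*cos(5*t) + B*sin(5*t). Substituting and equating the coefficients of cos(5t) and sin(5t) gives A = 0, B = 1/10, so x_p = sin(5*t)/10.

x = sin(5*t)/10 + C1*exp(5*t) + C2*exp(-5*t)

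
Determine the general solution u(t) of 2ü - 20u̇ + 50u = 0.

Divide through by 2: u'' - 10u' + 25u = 0.
Characteristic equation r² - 10r + 25 = 0 has discriminant (-10)² - 4·(25) = 0, so r = 5 is a repeated root.
Hence u_h = (C1 + C2*t)*exp(5*t).

u = C1*exp(5*t) + C2*t*exp(5*t)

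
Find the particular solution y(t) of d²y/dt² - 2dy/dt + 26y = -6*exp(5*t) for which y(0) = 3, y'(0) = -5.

Characteristic equation r² - 2r + 26 = 0 has discriminant (-2)² - 4·(26) = -100 < 0, so r = 1 ± 5i.
Hence y_h = C1*cos(5*t)*exp(t) + C2*exp(t)*sin(5*t).
Try y_p = A*exp(5*t). Substituting into the equation and dividing by exp(5*t) gives A = -6/41, so y_p = -6*exp(5*t)/41.
General solution: y = -6*exp(5*t)/41 + C1*cos(5*t)*exp(t) + C2*exp(t)*sin(5*t).
Apply the initial conditions: y(0) = -6/41 + C1 = 3 and y'(0) = -30/41 + C1 + 5*C2 = -5. Solving gives C1 = 129/41, C2 = -304/205.

y = -6*exp(5*t)/41 - 304*exp(t)*sin(5*t)/205 + 129*cos(5*t)*exp(t)/41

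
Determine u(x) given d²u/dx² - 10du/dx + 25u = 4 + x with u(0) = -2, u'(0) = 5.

u = 22/125 - 272*exp(5*x)/125 + x/25 + 396*x*exp(5*x)/25

Characteristic equation r² - 10r + 25 = 0 has discriminant (-10)² - 4·(25) = 0, so r = 5 is a repeated root.
Hence u_h = (C1 + C2*x)*exp(5*x).
For the particular solution try u_p = A0 + A1*x. Substituting and matching coefficients of each power of x gives A0 = 22/125, A1 = 1/25, so u_p = 22/125 + x/25.
General solution: u = 22/125 + x/25 + C1*exp(5*x) + C2*x*exp(5*x).
Apply the initial conditions: u(0) = 22/125 + C1 = -2 and u'(0) = 1/25 + C2 + 5*C1 = 5. Solving gives C1 = -272/125, C2 = 396/25.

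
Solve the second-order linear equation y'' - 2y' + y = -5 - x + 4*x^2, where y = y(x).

y = 17 + 4*x**2 + 15*x + C1*exp(x) + C2*x*exp(x)

Characteristic equation r² - 2r + 1 = 0 has discriminant (-2)² - 4·(1) = 0, so r = 1 is a repeated root.
Hence y_h = (C1 + C2*x)*exp(x).
For the particular solution try y_p = A0 + A1*x + A2*x^2. Substituting and matching coefficients of each power of x gives A0 = 17, A1 = 15, A2 = 4, so y_p = 17 + 4*x^2 + 15*x.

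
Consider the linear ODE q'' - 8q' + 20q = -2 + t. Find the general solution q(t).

q = -2/25 + t/20 + C1*cos(2*t)*exp(4*t) + C2*exp(4*t)*sin(2*t)

Characteristic equation r² - 8r + 20 = 0 has discriminant (-8)² - 4·(20) = -16 < 0, so r = 4 ± 2i.
Hence q_h = C1*cos(2*t)*exp(4*t) + C2*exp(4*t)*sin(2*t).
For the particular solution try q_p = A0 + A1*t. Substituting and matching coefficients of each power of t gives A0 = -2/25, A1 = 1/20, so q_p = -2/25 + t/20.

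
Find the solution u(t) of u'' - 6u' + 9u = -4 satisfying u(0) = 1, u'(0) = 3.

u = -4/9 + 13*exp(3*t)/9 - 4*t*exp(3*t)/3

Characteristic equation r² - 6r + 9 = 0 has discriminant (-6)² - 4·(9) = 0, so r = 3 is a repeated root.
Hence u_h = (C1 + C2*t)*exp(3*t).
For the particular solution try u_p = A0. Substituting and matching coefficients of each power of t gives A0 = -4/9, so u_p = -4/9.
General solution: u = -4/9 + C1*exp(3*t) + C2*t*exp(3*t).
Apply the initial conditions: u(0) = -4/9 + C1 = 1 and u'(0) = C2 + 3*C1 = 3. Solving gives C1 = 13/9, C2 = -4/3.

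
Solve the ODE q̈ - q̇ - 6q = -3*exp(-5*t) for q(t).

q = -exp(-5*t)/8 + C1*exp(3*t) + C2*exp(-2*t)

Characteristic equation r² - r - 6 = 0 factors as (r - 3)(r + 2) = 0, so r = 3, -2.
Hence q_h = C1*exp(3*t) + C2*exp(-2*t).
Try q_p = A*exp(-5*t). Substituting into the equation and dividing by exp(-5*t) gives A = -1/8, so q_p = -exp(-5*t)/8.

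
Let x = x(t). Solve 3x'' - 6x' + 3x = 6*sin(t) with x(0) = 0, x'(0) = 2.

Divide through by 3: x'' - 2x' + x = 2*sin(t).
Characteristic equation r² - 2r + 1 = 0 has discriminant (-2)² - 4·(1) = 0, so r = 1 is a repeated root.
Hence x_h = (C1 + C2*t)*exp(t).
Try x_p = A*cos(t) + B*sin(t). Substituting and equating the coefficients of cos(t) and sin(t) gives A = 1, B = 0, so x_p = cos(t).
General solution: x = C1*exp(t) + C2*t*exp(t) + cos(t).
Apply the initial conditions: x(0) = 1 + C1 = 0 and x'(0) = C1 + C2 = 2. Solving gives C1 = -1, C2 = 3.

x = -exp(t) + 3*t*exp(t) + cos(t)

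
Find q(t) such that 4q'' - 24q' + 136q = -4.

q = -1/34 + C1*cos(5*t)*exp(3*t) + C2*exp(3*t)*sin(5*t)

Divide through by 4: q'' - 6q' + 34q = -1.
Characteristic equation r² - 6r + 34 = 0 has discriminant (-6)² - 4·(34) = -100 < 0, so r = 3 ± 5i.
Hence q_h = C1*cos(5*t)*exp(3*t) + C2*exp(3*t)*sin(5*t).
For the particular solution try q_p = A0. Substituting and matching coefficients of each power of t gives A0 = -1/34, so q_p = -1/34.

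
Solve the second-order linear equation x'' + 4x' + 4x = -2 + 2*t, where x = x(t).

Characteristic equation r² + 4r + 4 = 0 has discriminant (4)² - 4·(4) = 0, so r = -2 is a repeated root.
Hence x_h = (C1 + C2*t)*exp(-2*t).
For the particular solution try x_p = A0 + A1*t. Substituting and matching coefficients of each power of t gives A0 = -1, A1 = 1/2, so x_p = -1 + t/2.

x = -1 + t/2 + C1*exp(-2*t) + C2*t*exp(-2*t)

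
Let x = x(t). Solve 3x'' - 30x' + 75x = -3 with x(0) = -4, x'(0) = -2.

x = -1/25 - 99*exp(5*t)/25 + 89*t*exp(5*t)/5

Divide through by 3: x'' - 10x' + 25x = -1.
Characteristic equation r² - 10r + 25 = 0 has discriminant (-10)² - 4·(25) = 0, so r = 5 is a repeated root.
Hence x_h = (C1 + C2*t)*exp(5*t).
For the particular solution try x_p = A0. Substituting and matching coefficients of each power of t gives A0 = -1/25, so x_p = -1/25.
General solution: x = -1/25 + C1*exp(5*t) + C2*t*exp(5*t).
Apply the initial conditions: x(0) = -1/25 + C1 = -4 and x'(0) = C2 + 5*C1 = -2. Solving gives C1 = -99/25, C2 = 89/5.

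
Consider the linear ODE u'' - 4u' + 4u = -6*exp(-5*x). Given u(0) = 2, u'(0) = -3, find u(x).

Characteristic equation r² - 4r + 4 = 0 has discriminant (-4)² - 4·(4) = 0, so r = 2 is a repeated root.
Hence u_h = (C1 + C2*x)*exp(2*x).
Try u_p = A*exp(-5*x). Substituting into the equation and dividing by exp(-5*x) gives A = -6/49, so u_p = -6*exp(-5*x)/49.
General solution: u = -6*exp(-5*x)/49 + C1*exp(2*x) + C2*x*exp(2*x).
Apply the initial conditions: u(0) = -6/49 + C1 = 2 and u'(0) = 30/49 + C2 + 2*C1 = -3. Solving gives C1 = 104/49, C2 = -55/7.

u = -6*exp(-5*x)/49 + 104*exp(2*x)/49 - 55*x*exp(2*x)/7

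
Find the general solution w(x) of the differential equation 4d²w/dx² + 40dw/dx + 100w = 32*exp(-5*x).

w = C1*exp(-5*x) + 4*x**2*exp(-5*x) + C2*x*exp(-5*x)

Divide through by 4: w'' + 10w' + 25w = 8*exp(-5*x).
Characteristic equation r² + 10r + 25 = 0 has discriminant (10)² - 4·(25) = 0, so r = -5 is a repeated root.
Hence w_h = (C1 + C2*x)*exp(-5*x).
Since exp(-5*x) solves the homogeneous equation (r = -5 is a root of multiplicity 2), multiply the trial by x^2. Try w_p = A*x^2*exp(-5*x). Substituting into the equation and dividing by exp(-5*x) gives A = 4, so w_p = 4*x^2*exp(-5*x).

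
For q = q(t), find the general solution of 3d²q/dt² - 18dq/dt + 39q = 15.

q = 5/13 + C1*cos(2*t)*exp(3*t) + C2*exp(3*t)*sin(2*t)

Divide through by 3: q'' - 6q' + 13q = 5.
Characteristic equation r² - 6r + 13 = 0 has discriminant (-6)² - 4·(13) = -16 < 0, so r = 3 ± 2i.
Hence q_h = C1*cos(2*t)*exp(3*t) + C2*exp(3*t)*sin(2*t).
For the particular solution try q_p = A0. Substituting and matching coefficients of each power of t gives A0 = 5/13, so q_p = 5/13.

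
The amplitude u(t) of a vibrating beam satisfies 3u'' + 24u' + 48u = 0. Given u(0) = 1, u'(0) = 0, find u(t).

u = 4*t*exp(-4*t) + exp(-4*t)

Divide through by 3: u'' + 8u' + 16u = 0.
Characteristic equation r² + 8r + 16 = 0 has discriminant (8)² - 4·(16) = 0, so r = -4 is a repeated root.
Hence u_h = (C1 + C2*t)*exp(-4*t).
Apply the initial conditions: u(0) = C1 = 1 and u'(0) = C2 - 4*C1 = 0. Solving gives C1 = 1, C2 = 4.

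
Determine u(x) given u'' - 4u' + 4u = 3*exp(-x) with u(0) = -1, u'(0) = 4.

u = -4*exp(2*x)/3 + exp(-x)/3 + 7*x*exp(2*x)

Characteristic equation r² - 4r + 4 = 0 has discriminant (-4)² - 4·(4) = 0, so r = 2 is a repeated root.
Hence u_h = (C1 + C2*x)*exp(2*x).
Try u_p = A*exp(-x). Substituting into the equation and dividing by exp(-x) gives A = 1/3, so u_p = exp(-x)/3.
General solution: u = exp(-x)/3 + C1*exp(2*x) + C2*x*exp(2*x).
Apply the initial conditions: u(0) = 1/3 + C1 = -1 and u'(0) = -1/3 + C2 + 2*C1 = 4. Solving gives C1 = -4/3, C2 = 7.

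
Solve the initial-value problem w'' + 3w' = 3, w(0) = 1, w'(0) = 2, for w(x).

Characteristic equation r² + 3r = 0 factors as (r + 3)r = 0, so r = -3, 0.
Hence w_h = C1*exp(-3*x) + C2.
Since 0 is a characteristic root (multiplicity 1), multiply the polynomial trial by x: try w_p = A0*x. Substituting and matching coefficients of each power of x gives A0 = 1, so w_p = x.
General solution: w = C2 + x + C1*exp(-3*x).
Apply the initial conditions: w(0) = C1 + C2 = 1 and w'(0) = 1 - 3*C1 = 2. Solving gives C1 = -1/3, C2 = 4/3.

w = 4/3 + x - exp(-3*x)/3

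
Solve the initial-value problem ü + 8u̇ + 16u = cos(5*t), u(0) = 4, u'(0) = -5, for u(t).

u = -9*cos(5*t)/1681 + 40*sin(5*t)/1681 + 6733*exp(-4*t)/1681 + 447*t*exp(-4*t)/41

Characteristic equation r² + 8r + 16 = 0 has discriminant (8)² - 4·(16) = 0, so r = -4 is a repeated root.
Hence u_h = (C1 + C2*t)*exp(-4*t).
Try u_p = A*cos(5*t) + B*sin(5*t). Substituting and equating the coefficients of cos(5t) and sin(5t) gives A = -9/1681, B = 40/1681, so u_p = -9*cos(5*t)/1681 + 40*sin(5*t)/1681.
General solution: u = -9*cos(5*t)/1681 + 40*sin(5*t)/1681 + C1*exp(-4*t) + C2*t*exp(-4*t).
Apply the initial conditions: u(0) = -9/1681 + C1 = 4 and u'(0) = 200/1681 + C2 - 4*C1 = -5. Solving gives C1 = 6733/1681, C2 = 447/41.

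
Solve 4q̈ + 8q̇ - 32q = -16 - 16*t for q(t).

q = 5/8 + t/2 + C1*exp(-4*t) + C2*exp(2*t)

Divide through by 4: q'' + 2q' - 8q = -4 - 4*t.
Characteristic equation r² + 2r - 8 = 0 factors as (r + 4)(r - 2) = 0, so r = -4, 2.
Hence q_h = C1*exp(-4*t) + C2*exp(2*t).
For the particular solution try q_p = A0 + A1*t. Substituting and matching coefficients of each power of t gives A0 = 5/8, A1 = 1/2, so q_p = 5/8 + t/2.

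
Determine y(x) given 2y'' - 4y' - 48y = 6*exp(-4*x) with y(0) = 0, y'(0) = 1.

y = -13*exp(-4*x)/100 + 13*exp(6*x)/100 - 3*x*exp(-4*x)/10

Divide through by 2: y'' - 2y' - 24y = 3*exp(-4*x).
Characteristic equation r² - 2r - 24 = 0 factors as (r + 4)(r - 6) = 0, so r = -4, 6.
Hence y_h = C1*exp(-4*x) + C2*exp(6*x).
Since exp(-4*x) solves the homogeneous equation (r = -4 is a root of multiplicity 1), multiply the trial by x. Try y_p = A*x*exp(-4*x). Substituting into the equation and dividing by exp(-4*x) gives A = -3/10, so y_p = -3*x*exp(-4*x)/10.
General solution: y = C1*exp(-4*x) + C2*exp(6*x) - 3*x*exp(-4*x)/10.
Apply the initial conditions: y(0) = C1 + C2 = 0 and y'(0) = -3/10 - 4*C1 + 6*C2 = 1. Solving gives C1 = -13/100, C2 = 13/100.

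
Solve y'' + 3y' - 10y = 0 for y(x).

y = C1*exp(-5*x) + C2*exp(2*x)

Characteristic equation r² + 3r - 10 = 0 factors as (r + 5)(r - 2) = 0, so r = -5, 2.
Hence y_h = C1*exp(-5*x) + C2*exp(2*x).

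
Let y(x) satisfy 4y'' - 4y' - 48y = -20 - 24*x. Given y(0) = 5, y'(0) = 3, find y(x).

Divide through by 4: y'' - y' - 12y = -5 - 6*x.
Characteristic equation r² - r - 12 = 0 factors as (r + 3)(r - 4) = 0, so r = -3, 4.
Hence y_h = C1*exp(-3*x) + C2*exp(4*x).
For the particular solution try y_p = A0 + A1*x. Substituting and matching coefficients of each power of x gives A0 = 3/8, A1 = 1/2, so y_p = 3/8 + x/2.
General solution: y = 3/8 + x/2 + C1*exp(-3*x) + C2*exp(4*x).
Apply the initial conditions: y(0) = 3/8 + C1 + C2 = 5 and y'(0) = 1/2 - 3*C1 + 4*C2 = 3. Solving gives C1 = 16/7, C2 = 131/56.

y = 3/8 + x/2 + 16*exp(-3*x)/7 + 131*exp(4*x)/56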